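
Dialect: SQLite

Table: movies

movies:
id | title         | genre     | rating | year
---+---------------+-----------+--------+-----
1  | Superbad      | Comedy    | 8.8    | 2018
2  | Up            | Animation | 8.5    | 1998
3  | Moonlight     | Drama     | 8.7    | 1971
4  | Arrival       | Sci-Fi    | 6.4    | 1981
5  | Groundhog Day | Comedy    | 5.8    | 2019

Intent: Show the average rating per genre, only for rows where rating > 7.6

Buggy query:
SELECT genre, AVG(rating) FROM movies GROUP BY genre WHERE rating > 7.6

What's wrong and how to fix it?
Bug: Row-level WHERE must come before GROUP BY in the clause order

Fix: Move the WHERE clause before GROUP BY

Corrected query:
SELECT genre, AVG(rating) FROM movies WHERE rating > 7.6 GROUP BY genre

Result:
genre     | AVG(rating)
----------+------------
Animation | 8.5        
Comedy    | 8.8        
Drama     | 8.7        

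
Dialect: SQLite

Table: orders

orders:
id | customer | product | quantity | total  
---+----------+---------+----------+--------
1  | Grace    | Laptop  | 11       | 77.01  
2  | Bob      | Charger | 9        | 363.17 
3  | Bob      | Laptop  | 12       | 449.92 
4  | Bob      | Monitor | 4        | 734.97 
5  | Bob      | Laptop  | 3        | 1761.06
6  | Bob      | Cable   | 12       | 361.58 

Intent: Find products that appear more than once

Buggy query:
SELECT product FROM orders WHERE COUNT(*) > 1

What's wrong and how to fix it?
Bug: COUNT(*) is an aggregate and cannot be used in WHERE

Fix: GROUP BY product, then filter groups with HAVING COUNT(*) > 1

Corrected query:
SELECT product FROM orders GROUP BY product HAVING COUNT(*) > 1

Result:
product
-------
Laptop 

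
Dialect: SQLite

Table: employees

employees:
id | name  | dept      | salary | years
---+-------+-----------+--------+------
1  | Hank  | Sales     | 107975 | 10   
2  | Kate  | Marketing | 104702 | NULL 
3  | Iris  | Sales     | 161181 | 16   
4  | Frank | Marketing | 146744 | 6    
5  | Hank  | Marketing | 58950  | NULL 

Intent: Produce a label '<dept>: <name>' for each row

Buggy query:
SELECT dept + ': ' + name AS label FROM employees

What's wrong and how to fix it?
Bug: SQLite uses || for string concatenation; + coerces text to numbers (yielding 0)

Fix: Use the || operator for string concatenation

Corrected query:
SELECT dept || ': ' || name AS label FROM employees

Result:
label           
----------------
Sales: Hank     
Marketing: Kate 
Sales: Iris     
Marketing: Frank
Marketing: Hank 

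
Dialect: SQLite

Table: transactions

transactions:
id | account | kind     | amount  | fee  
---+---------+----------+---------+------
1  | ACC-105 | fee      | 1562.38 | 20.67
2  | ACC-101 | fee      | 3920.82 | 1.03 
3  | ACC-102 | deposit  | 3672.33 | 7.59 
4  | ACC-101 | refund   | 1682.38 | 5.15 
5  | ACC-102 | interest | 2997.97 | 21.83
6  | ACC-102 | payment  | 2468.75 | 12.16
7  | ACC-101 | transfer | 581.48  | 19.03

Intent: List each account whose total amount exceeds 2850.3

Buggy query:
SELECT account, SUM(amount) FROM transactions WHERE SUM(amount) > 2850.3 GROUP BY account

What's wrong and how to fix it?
Bug: SUM(amount) is an aggregate, but WHERE filters rows before aggregation

Fix: Use HAVING (which filters groups after aggregation) instead of WHERE

Corrected query:
SELECT account, SUM(amount) FROM transactions GROUP BY account HAVING SUM(amount) > 2850.3

Result:
account | SUM(amount)
--------+------------
ACC-101 | 6184.68    
ACC-102 | 9139.05    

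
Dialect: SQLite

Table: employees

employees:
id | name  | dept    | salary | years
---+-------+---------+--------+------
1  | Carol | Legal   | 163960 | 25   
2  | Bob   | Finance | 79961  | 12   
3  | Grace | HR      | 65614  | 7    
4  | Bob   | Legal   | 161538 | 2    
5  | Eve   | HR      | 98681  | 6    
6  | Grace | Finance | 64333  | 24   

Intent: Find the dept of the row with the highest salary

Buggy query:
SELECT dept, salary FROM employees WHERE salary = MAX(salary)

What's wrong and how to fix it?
Bug: MAX(salary) is an aggregate and cannot be used directly in WHERE

Fix: Wrap MAX in a scalar subquery so WHERE compares against a single value

Corrected query:
SELECT dept, salary FROM employees WHERE salary = (SELECT MAX(salary) FROM employees)

Result:
dept  | salary
------+-------
Legal | 163960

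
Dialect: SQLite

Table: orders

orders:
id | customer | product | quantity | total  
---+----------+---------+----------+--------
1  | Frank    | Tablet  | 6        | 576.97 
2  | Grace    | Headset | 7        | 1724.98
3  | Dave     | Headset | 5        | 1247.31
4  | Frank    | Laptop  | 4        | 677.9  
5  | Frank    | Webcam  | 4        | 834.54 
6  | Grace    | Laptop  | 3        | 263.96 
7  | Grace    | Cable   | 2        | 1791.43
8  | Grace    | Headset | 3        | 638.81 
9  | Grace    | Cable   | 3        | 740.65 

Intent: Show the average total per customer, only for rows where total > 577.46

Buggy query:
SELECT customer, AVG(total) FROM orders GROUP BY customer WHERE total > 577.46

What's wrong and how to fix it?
Bug: WHERE cannot follow GROUP BY

Fix: Place WHERE between FROM and GROUP BY

Corrected query:
SELECT customer, AVG(total) FROM orders WHERE total > 577.46 GROUP BY customer

Result:
customer | AVG(total)
---------+-----------
Dave     | 1247.31   
Frank    | 756.22    
Grace    | 1223.9675 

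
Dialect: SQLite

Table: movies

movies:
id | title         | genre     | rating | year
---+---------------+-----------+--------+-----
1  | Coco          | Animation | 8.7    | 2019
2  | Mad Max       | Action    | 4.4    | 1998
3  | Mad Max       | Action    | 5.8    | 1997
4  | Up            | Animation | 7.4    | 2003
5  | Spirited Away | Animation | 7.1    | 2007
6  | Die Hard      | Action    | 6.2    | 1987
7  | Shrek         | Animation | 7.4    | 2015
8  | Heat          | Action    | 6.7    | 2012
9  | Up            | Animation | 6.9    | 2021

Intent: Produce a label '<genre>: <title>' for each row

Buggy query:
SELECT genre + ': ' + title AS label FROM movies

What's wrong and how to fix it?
Bug: '+' is numeric addition; on text columns SQLite converts them to 0 instead of concatenating

Fix: Replace + with || to concatenate text

Corrected query:
SELECT genre || ': ' || title AS label FROM movies

Result:
label                   
------------------------
Animation: Coco         
Action: Mad Max         
Action: Mad Max         
Animation: Up           
Animation: Spirited Away
Action: Die Hard        
Animation: Shrek        
Action: Heat            
Animation: Up           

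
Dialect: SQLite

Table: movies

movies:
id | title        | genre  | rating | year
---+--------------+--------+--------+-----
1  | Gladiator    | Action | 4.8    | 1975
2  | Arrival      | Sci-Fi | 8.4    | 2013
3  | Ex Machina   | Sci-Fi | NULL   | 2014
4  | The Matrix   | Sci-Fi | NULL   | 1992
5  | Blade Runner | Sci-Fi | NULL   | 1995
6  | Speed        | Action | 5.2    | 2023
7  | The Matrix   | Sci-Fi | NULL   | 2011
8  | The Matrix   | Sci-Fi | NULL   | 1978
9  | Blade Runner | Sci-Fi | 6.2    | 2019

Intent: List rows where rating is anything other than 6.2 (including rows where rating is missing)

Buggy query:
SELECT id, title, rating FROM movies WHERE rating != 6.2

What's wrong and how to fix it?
Bug: Inequality against NULL is unknown, not true; rows with NULL are dropped

Fix: Add an explicit OR rating IS NULL to include the missing-value rows

Corrected query:
SELECT id, title, rating FROM movies WHERE rating != 6.2 OR rating IS NULL

Result:
id | title        | rating
---+--------------+-------
1  | Gladiator    | 4.8   
2  | Arrival      | 8.4   
3  | Ex Machina   | NULL  
4  | The Matrix   | NULL  
5  | Blade Runner | NULL  
6  | Speed        | 5.2   
7  | The Matrix   | NULL  
8  | The Matrix   | NULL  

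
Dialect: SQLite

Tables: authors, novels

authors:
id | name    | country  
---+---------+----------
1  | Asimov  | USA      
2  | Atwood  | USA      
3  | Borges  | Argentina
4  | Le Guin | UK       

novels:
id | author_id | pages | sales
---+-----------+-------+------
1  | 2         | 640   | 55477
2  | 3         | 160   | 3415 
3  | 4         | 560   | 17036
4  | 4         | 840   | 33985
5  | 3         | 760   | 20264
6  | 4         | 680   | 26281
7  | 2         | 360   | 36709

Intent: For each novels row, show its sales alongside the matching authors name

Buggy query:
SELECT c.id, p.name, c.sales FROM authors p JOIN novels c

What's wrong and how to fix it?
Bug: Missing join condition: each novels row is matched to all authors rows instead of just its own

Fix: Specify the join condition linking the foreign key to the parent id

Corrected query:
SELECT c.id, p.name, c.sales FROM authors p JOIN novels c ON c.author_id = p.id

Result:
id | name    | sales
---+---------+------
1  | Atwood  | 55477
2  | Borges  | 3415 
3  | Le Guin | 17036
4  | Le Guin | 33985
5  | Borges  | 20264
6  | Le Guin | 26281
7  | Atwood  | 36709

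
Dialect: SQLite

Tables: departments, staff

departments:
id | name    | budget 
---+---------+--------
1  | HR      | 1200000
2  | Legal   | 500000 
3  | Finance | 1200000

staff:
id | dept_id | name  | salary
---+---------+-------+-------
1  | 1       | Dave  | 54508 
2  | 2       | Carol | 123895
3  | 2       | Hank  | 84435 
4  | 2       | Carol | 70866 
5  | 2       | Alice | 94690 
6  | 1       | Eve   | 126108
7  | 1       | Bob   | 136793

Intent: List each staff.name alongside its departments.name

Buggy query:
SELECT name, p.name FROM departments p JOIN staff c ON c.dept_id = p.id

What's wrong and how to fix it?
Bug: 'name' exists in both joined tables, so the database can't tell which one is meant

Fix: Qualify the column with its table alias (c.name)

Corrected query:
SELECT c.name, p.name FROM departments p JOIN staff c ON c.dept_id = p.id

Result:
name  | name 
------+------
Dave  | HR   
Carol | Legal
Hank  | Legal
Carol | Legal
Alice | Legal
Eve   | HR   
Bob   | HR   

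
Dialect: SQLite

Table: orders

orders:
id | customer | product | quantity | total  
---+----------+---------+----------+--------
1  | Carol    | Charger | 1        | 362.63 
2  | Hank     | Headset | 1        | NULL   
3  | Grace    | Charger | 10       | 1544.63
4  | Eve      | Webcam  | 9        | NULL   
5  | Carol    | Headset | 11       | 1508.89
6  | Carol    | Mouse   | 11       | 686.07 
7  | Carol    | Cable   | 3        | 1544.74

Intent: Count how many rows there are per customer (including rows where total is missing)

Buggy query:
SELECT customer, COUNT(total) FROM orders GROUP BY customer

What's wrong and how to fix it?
Bug: COUNT(total) skips NULLs, so groups with missing total are undercounted

Fix: Replace COUNT(total) with COUNT(*)

Corrected query:
SELECT customer, COUNT(*) FROM orders GROUP BY customer

Result:
customer | COUNT(*)
---------+---------
Carol    | 4       
Eve      | 1       
Grace    | 1       
Hank     | 1       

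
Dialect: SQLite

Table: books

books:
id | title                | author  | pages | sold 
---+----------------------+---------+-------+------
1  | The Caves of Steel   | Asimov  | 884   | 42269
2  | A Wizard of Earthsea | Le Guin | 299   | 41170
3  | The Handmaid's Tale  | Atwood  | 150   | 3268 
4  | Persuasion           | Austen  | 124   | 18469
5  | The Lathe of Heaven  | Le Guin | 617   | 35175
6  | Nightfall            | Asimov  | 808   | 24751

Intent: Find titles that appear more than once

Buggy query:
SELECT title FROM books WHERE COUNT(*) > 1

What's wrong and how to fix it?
Bug: COUNT(*) is an aggregate and cannot be used in WHERE

Fix: Group first, then use HAVING for the count condition

Corrected query:
SELECT title FROM books GROUP BY title HAVING COUNT(*) > 1

Result:
(no rows)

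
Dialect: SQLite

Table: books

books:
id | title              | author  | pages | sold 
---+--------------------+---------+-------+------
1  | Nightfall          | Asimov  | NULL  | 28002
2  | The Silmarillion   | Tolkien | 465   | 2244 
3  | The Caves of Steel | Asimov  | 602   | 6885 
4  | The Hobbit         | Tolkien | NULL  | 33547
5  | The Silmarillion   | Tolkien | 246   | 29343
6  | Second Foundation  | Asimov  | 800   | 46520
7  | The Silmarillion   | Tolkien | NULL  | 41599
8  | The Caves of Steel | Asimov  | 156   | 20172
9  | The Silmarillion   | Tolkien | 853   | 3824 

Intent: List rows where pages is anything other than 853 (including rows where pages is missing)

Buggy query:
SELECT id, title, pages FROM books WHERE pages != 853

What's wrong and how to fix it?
Bug: Inequality against NULL is unknown, not true; rows with NULL are dropped

Fix: Handle NULL separately with IS NULL alongside the inequality

Corrected query:
SELECT id, title, pages FROM books WHERE pages != 853 OR pages IS NULL

Result:
id | title              | pages
---+--------------------+------
1  | Nightfall          | NULL 
2  | The Silmarillion   | 465  
3  | The Caves of Steel | 602  
4  | The Hobbit         | NULL 
5  | The Silmarillion   | 246  
6  | Second Foundation  | 800  
7  | The Silmarillion   | NULL 
8  | The Caves of Steel | 156  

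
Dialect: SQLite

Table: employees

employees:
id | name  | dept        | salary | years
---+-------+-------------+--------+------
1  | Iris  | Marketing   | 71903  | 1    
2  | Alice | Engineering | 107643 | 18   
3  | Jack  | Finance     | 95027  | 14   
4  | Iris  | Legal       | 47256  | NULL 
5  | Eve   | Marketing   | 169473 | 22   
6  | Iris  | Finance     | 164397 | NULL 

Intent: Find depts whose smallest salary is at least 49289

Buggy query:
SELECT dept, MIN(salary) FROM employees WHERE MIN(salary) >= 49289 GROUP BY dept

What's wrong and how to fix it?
Bug: MIN() in WHERE is a misuse of aggregate

Fix: Replace WHERE with HAVING after the GROUP BY

Corrected query:
SELECT dept, MIN(salary) FROM employees GROUP BY dept HAVING MIN(salary) >= 49289

Result:
dept        | MIN(salary)
------------+------------
Engineering | 107643     
Finance     | 95027      
Marketing   | 71903      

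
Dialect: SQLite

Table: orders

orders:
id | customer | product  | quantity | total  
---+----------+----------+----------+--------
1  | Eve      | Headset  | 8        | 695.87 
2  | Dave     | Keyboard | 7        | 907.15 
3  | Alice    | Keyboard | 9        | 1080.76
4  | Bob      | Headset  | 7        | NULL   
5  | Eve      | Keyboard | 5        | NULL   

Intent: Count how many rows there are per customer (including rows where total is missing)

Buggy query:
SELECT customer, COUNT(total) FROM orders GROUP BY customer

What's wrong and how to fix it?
Bug: COUNT(column) counts non-NULL values only; rows with NULL total aren't counted

Fix: Replace COUNT(total) with COUNT(*)

Corrected query:
SELECT customer, COUNT(*) FROM orders GROUP BY customer

Result:
customer | COUNT(*)
---------+---------
Alice    | 1       
Bob      | 1       
Dave     | 1       
Eve      | 2       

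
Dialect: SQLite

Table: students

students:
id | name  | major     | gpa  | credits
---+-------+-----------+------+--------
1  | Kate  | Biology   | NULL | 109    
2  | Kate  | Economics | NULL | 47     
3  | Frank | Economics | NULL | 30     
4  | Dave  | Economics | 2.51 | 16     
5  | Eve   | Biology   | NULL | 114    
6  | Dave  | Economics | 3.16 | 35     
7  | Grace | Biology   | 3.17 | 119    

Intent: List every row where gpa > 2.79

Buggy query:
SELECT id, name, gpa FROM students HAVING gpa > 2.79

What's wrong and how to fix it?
Bug: This is a non-aggregate query (no GROUP BY, no aggregates), so in SQLite the HAVING clause is invalid here; a row-level condition belongs in WHERE

Fix: Use WHERE for row-level filtering

Corrected query:
SELECT id, name, gpa FROM students WHERE gpa > 2.79

Result:
id | name  | gpa 
---+-------+-----
6  | Dave  | 3.16
7  | Grace | 3.17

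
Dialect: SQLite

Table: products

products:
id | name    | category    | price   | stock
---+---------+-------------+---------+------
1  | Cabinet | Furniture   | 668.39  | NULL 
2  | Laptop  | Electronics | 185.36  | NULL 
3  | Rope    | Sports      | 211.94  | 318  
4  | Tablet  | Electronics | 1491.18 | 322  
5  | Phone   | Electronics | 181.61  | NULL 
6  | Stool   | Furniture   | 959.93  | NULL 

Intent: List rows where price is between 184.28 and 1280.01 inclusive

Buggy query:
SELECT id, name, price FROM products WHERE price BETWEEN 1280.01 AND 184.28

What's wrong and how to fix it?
Bug: BETWEEN expects the lower bound first; with 1280.01 AND 184.28 the range is empty

Fix: Write BETWEEN 184.28 AND 1280.01

Corrected query:
SELECT id, name, price FROM products WHERE price BETWEEN 184.28 AND 1280.01

Result:
id | name    | price 
---+---------+-------
1  | Cabinet | 668.39
2  | Laptop  | 185.36
3  | Rope    | 211.94
6  | Stool   | 959.93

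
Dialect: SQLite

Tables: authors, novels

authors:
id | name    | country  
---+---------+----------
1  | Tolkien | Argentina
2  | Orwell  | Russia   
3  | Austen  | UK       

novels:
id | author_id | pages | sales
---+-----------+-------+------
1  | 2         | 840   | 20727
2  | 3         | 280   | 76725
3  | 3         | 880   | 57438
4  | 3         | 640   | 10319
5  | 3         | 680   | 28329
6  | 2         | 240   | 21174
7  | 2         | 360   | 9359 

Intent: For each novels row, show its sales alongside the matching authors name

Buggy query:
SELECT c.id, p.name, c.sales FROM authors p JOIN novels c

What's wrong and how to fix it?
Bug: Missing join condition: each novels row is matched to all authors rows instead of just its own

Fix: Add ON c.author_id = p.id to the JOIN

Corrected query:
SELECT c.id, p.name, c.sales FROM authors p JOIN novels c ON c.author_id = p.id

Result:
id | name   | sales
---+--------+------
1  | Orwell | 20727
2  | Austen | 76725
3  | Austen | 57438
4  | Austen | 10319
5  | Austen | 28329
6  | Orwell | 21174
7  | Orwell | 9359 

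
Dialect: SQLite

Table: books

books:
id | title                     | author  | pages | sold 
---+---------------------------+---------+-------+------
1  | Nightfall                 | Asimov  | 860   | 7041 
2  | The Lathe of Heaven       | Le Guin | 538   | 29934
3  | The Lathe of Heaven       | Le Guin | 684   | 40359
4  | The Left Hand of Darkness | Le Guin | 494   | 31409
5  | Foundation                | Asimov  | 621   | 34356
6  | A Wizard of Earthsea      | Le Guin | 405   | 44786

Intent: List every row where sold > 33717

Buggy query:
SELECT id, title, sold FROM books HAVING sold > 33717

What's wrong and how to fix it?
Bug: This is a non-aggregate query (no GROUP BY, no aggregates), so in SQLite the HAVING clause is invalid here; a row-level condition belongs in WHERE

Fix: Replace HAVING with WHERE since the condition applies to individual rows

Corrected query:
SELECT id, title, sold FROM books WHERE sold > 33717

Result:
id | title                | sold 
---+----------------------+------
3  | The Lathe of Heaven  | 40359
5  | Foundation           | 34356
6  | A Wizard of Earthsea | 44786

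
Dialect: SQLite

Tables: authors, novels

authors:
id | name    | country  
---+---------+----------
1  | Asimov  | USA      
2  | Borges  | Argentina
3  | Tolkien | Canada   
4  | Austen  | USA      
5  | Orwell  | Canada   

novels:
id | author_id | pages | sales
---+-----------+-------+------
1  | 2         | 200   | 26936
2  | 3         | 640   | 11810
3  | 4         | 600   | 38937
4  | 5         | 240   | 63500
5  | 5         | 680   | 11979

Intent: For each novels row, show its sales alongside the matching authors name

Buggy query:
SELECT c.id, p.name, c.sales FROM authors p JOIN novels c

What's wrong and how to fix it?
Bug: Missing join condition: each novels row is matched to all authors rows instead of just its own

Fix: Add ON c.author_id = p.id to the JOIN

Corrected query:
SELECT c.id, p.name, c.sales FROM authors p JOIN novels c ON c.author_id = p.id

Result:
id | name    | sales
---+---------+------
1  | Borges  | 26936
2  | Tolkien | 11810
3  | Austen  | 38937
4  | Orwell  | 63500
5  | Orwell  | 11979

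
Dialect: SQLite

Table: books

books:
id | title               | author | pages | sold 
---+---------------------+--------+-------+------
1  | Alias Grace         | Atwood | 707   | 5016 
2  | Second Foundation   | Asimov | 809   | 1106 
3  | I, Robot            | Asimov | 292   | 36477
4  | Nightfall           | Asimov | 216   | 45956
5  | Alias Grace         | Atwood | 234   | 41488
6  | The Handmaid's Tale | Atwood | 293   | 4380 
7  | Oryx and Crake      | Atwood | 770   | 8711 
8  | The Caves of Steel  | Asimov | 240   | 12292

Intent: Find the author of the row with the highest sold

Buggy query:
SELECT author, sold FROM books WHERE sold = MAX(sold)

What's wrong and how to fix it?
Bug: WHERE is evaluated per row; an aggregate over the whole table isn't defined there

Fix: Wrap MAX in a scalar subquery so WHERE compares against a single value

Corrected query:
SELECT author, sold FROM books WHERE sold = (SELECT MAX(sold) FROM books)

Result:
author | sold 
-------+------
Asimov | 45956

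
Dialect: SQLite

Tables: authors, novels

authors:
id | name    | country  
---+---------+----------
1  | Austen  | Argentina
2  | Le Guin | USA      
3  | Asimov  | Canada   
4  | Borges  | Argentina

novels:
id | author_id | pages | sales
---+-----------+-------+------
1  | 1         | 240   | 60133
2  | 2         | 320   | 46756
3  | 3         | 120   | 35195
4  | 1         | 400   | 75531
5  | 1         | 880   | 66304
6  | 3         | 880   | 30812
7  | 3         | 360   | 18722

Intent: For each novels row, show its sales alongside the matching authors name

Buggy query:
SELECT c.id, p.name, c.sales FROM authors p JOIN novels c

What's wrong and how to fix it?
Bug: Missing join condition: each novels row is matched to all authors rows instead of just its own

Fix: Specify the join condition linking the foreign key to the parent id

Corrected query:
SELECT c.id, p.name, c.sales FROM authors p JOIN novels c ON c.author_id = p.id

Result:
id | name    | sales
---+---------+------
1  | Austen  | 60133
2  | Le Guin | 46756
3  | Asimov  | 35195
4  | Austen  | 75531
5  | Austen  | 66304
6  | Asimov  | 30812
7  | Asimov  | 18722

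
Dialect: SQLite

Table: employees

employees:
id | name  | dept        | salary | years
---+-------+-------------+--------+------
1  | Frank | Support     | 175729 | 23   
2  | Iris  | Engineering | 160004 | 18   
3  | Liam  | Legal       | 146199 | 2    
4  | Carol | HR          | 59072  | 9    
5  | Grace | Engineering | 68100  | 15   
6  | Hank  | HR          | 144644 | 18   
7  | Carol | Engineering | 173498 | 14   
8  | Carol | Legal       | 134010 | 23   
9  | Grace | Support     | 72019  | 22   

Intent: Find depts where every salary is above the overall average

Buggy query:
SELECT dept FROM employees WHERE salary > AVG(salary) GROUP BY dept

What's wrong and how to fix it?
Bug: WHERE evaluates per row before aggregation, so AVG() is unavailable

Fix: Compute the overall average in a scalar subquery and compare each group's MIN against it in HAVING

Corrected query:
SELECT dept FROM employees GROUP BY dept HAVING MIN(salary) > (SELECT AVG(salary) FROM employees)

Result:
dept 
-----
Legal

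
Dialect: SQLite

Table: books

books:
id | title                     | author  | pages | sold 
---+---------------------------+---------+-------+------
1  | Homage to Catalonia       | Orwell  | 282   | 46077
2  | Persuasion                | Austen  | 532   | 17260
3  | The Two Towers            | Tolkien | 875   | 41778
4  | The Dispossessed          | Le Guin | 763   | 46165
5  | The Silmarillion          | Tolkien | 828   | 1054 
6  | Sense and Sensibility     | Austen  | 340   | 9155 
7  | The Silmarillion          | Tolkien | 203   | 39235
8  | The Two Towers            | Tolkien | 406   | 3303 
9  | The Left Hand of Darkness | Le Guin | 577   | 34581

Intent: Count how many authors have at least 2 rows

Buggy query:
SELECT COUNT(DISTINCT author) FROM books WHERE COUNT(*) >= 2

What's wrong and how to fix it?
Bug: COUNT(*) cannot appear in WHERE; the per-group count doesn't exist yet

Fix: Group first with HAVING COUNT(*) >= 2, then COUNT the resulting groups

Corrected query:
SELECT COUNT(*) FROM (SELECT author FROM books GROUP BY author HAVING COUNT(*) >= 2)

Result:
COUNT(*)
--------
3       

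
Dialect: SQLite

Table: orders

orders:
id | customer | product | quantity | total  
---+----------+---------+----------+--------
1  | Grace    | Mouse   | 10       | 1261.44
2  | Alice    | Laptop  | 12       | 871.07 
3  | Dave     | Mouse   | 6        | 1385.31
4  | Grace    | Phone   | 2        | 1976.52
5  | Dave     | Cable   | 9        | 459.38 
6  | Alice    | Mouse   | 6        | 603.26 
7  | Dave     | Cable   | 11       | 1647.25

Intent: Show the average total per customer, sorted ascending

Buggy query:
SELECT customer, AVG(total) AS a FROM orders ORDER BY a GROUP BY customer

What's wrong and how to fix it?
Bug: ORDER BY appears before GROUP BY; SQL clause order requires GROUP BY first

Fix: Move ORDER BY to the end, after GROUP BY

Corrected query:
SELECT customer, AVG(total) AS a FROM orders GROUP BY customer ORDER BY a

Result:
customer | a      
---------+--------
Alice    | 737.165
Dave     | 1163.98
Grace    | 1618.98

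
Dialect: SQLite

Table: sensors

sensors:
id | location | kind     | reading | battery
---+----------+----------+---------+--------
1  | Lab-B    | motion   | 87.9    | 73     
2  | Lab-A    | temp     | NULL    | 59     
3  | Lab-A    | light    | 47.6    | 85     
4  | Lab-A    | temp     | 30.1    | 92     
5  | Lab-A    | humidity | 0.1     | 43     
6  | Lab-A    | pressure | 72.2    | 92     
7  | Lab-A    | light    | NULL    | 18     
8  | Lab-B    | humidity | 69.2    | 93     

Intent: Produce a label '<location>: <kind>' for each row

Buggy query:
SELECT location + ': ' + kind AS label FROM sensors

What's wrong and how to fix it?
Bug: SQLite uses || for string concatenation; + coerces text to numbers (yielding 0)

Fix: Replace + with || to concatenate text

Corrected query:
SELECT location || ': ' || kind AS label FROM sensors

Result:
label          
---------------
Lab-B: motion  
Lab-A: temp    
Lab-A: light   
Lab-A: temp    
Lab-A: humidity
Lab-A: pressure
Lab-A: light   
Lab-B: humidity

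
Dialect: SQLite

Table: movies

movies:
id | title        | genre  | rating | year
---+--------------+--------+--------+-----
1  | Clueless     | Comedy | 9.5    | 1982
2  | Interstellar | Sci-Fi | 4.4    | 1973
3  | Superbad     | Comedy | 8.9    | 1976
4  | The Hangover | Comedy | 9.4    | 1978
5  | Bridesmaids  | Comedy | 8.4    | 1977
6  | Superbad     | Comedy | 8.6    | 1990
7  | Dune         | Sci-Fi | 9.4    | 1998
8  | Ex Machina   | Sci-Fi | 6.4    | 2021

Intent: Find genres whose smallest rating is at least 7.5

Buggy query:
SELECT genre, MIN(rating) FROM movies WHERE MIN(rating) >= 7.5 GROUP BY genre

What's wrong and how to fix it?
Bug: MIN() in WHERE is a misuse of aggregate

Fix: Replace WHERE with HAVING after the GROUP BY

Corrected query:
SELECT genre, MIN(rating) FROM movies GROUP BY genre HAVING MIN(rating) >= 7.5

Result:
genre  | MIN(rating)
-------+------------
Comedy | 8.4        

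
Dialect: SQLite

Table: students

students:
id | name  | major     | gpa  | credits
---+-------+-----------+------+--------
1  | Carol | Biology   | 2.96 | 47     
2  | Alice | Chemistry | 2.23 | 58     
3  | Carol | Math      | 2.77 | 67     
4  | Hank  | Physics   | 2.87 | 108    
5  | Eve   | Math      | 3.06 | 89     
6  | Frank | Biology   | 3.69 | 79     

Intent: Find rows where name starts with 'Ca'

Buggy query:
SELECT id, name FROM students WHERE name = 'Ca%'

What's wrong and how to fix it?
Bug: Wildcards only work with LIKE; '=' treats '%' as a literal character

Fix: Replace '=' with LIKE so 'Ca%' is treated as a pattern

Corrected query:
SELECT id, name FROM students WHERE name LIKE 'Ca%'

Result:
id | name 
---+------
1  | Carol
3  | Carol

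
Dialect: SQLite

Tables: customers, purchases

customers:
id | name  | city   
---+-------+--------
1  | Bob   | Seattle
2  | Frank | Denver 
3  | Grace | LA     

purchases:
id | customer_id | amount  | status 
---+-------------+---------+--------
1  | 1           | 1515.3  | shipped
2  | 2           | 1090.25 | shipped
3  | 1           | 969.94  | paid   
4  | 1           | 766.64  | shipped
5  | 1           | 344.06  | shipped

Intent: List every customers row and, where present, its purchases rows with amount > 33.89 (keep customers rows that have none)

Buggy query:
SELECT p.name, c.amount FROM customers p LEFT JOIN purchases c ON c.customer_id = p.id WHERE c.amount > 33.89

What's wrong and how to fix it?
Bug: Filtering c.amount in WHERE discards the NULL rows produced by LEFT JOIN, turning it into an inner join

Fix: Move the right-table condition into the ON clause so unmatched parents are kept

Corrected query:
SELECT p.name, c.amount FROM customers p LEFT JOIN purchases c ON c.customer_id = p.id AND c.amount > 33.89

Result:
name  | amount 
------+--------
Bob   | 344.06 
Bob   | 766.64 
Bob   | 969.94 
Bob   | 1515.3 
Frank | 1090.25
Grace | NULL   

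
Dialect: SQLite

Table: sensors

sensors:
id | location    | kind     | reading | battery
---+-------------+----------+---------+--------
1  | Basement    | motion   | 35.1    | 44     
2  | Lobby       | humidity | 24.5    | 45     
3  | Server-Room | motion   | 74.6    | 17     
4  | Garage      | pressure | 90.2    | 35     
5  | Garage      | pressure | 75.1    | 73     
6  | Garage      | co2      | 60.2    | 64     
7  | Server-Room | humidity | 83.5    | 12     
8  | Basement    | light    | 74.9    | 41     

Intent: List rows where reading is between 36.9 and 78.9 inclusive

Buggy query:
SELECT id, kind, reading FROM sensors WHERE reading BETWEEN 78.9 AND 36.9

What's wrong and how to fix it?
Bug: BETWEEN expects the lower bound first; with 78.9 AND 36.9 the range is empty

Fix: Write BETWEEN 36.9 AND 78.9

Corrected query:
SELECT id, kind, reading FROM sensors WHERE reading BETWEEN 36.9 AND 78.9

Result:
id | kind     | reading
---+----------+--------
3  | motion   | 74.6   
5  | pressure | 75.1   
6  | co2      | 60.2   
8  | light    | 74.9   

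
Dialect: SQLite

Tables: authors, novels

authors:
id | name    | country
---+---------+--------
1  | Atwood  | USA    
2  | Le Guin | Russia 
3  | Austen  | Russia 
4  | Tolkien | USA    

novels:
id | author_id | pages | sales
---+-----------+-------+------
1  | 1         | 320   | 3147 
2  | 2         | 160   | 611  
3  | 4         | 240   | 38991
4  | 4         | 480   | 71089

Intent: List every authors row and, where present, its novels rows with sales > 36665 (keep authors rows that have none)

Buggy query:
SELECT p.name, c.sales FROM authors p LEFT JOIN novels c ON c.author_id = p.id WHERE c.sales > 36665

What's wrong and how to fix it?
Bug: A WHERE condition on the right-hand table after LEFT JOIN drops unmatched parents

Fix: Put 'c.sales > 36665' in the JOIN's ON clause instead of WHERE

Corrected query:
SELECT p.name, c.sales FROM authors p LEFT JOIN novels c ON c.author_id = p.id AND c.sales > 36665

Result:
name    | sales
--------+------
Atwood  | NULL 
Le Guin | NULL 
Austen  | NULL 
Tolkien | 38991
Tolkien | 71089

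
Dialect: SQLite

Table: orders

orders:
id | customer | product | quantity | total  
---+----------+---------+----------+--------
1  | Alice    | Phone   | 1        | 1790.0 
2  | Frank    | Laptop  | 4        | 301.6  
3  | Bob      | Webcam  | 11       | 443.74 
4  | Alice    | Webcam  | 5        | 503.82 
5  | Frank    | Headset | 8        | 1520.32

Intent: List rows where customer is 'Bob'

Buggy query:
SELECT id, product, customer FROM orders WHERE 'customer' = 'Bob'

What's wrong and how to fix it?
Bug: Single quotes denote string literals in SQL; the column name is being compared as a constant string

Fix: Remove the quotes around the column name (or use double quotes for an identifier)

Corrected query:
SELECT id, product, customer FROM orders WHERE customer = 'Bob'

Result:
id | product | customer
---+---------+---------
3  | Webcam  | Bob     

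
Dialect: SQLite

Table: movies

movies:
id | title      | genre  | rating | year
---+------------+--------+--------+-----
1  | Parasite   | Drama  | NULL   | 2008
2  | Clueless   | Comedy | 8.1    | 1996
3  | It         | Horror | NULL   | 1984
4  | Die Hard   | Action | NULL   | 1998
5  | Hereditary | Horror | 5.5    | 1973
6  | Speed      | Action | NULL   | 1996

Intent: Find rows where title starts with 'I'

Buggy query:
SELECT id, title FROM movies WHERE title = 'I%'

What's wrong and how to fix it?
Bug: Wildcards only work with LIKE; '=' treats '%' as a literal character

Fix: Replace '=' with LIKE so 'I%' is treated as a pattern

Corrected query:
SELECT id, title FROM movies WHERE title LIKE 'I%'

Result:
id | title
---+------
3  | It   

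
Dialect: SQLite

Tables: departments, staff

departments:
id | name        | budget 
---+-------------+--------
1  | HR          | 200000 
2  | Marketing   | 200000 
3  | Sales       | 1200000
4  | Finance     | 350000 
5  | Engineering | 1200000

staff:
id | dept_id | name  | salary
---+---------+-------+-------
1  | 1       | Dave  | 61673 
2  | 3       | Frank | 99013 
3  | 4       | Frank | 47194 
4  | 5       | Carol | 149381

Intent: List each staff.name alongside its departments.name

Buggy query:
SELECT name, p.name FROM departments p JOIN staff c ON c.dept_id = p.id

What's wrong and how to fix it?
Bug: Both tables have a 'name' column; the unqualified reference is ambiguous

Fix: Qualify the column with its table alias (c.name)

Corrected query:
SELECT c.name, p.name FROM departments p JOIN staff c ON c.dept_id = p.id

Result:
name  | name       
------+------------
Dave  | HR         
Frank | Sales      
Frank | Finance    
Carol | Engineering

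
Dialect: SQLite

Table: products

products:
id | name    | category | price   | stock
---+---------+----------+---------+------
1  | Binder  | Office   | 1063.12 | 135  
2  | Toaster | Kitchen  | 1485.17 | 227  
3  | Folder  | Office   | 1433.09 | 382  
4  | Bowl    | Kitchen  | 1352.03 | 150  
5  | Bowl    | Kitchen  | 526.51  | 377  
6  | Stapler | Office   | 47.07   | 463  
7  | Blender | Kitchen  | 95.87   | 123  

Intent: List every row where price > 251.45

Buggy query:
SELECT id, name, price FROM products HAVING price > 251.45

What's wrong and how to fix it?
Bug: HAVING filters the output of aggregation, but this query has no GROUP BY and no aggregate functions, so SQLite rejects it (HAVING clause on a non-aggregate query); the condition here is per row

Fix: Use WHERE for row-level filtering

Corrected query:
SELECT id, name, price FROM products WHERE price > 251.45

Result:
id | name    | price  
---+---------+--------
1  | Binder  | 1063.12
2  | Toaster | 1485.17
3  | Folder  | 1433.09
4  | Bowl    | 1352.03
5  | Bowl    | 526.51 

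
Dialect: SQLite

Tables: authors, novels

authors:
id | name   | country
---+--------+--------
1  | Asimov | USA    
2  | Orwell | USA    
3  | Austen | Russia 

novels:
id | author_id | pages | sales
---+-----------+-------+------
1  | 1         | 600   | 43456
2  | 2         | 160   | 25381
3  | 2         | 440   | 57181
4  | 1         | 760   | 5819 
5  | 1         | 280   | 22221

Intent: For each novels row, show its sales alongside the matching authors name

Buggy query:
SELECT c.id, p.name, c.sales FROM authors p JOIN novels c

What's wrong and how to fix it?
Bug: JOIN with no ON clause produces a cartesian product; every novels row pairs with every authors row

Fix: Add ON c.author_id = p.id to the JOIN

Corrected query:
SELECT c.id, p.name, c.sales FROM authors p JOIN novels c ON c.author_id = p.id

Result:
id | name   | sales
---+--------+------
1  | Asimov | 43456
2  | Orwell | 25381
3  | Orwell | 57181
4  | Asimov | 5819 
5  | Asimov | 22221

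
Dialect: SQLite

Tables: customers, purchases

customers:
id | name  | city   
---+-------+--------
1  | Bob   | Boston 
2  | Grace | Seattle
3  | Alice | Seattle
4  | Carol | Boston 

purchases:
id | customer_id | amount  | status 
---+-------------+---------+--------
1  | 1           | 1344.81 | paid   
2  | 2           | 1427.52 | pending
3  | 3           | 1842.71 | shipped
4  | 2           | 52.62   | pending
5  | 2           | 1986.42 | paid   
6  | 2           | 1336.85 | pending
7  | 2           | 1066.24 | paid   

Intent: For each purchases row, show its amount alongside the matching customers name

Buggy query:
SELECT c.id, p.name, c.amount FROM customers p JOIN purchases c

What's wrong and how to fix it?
Bug: Missing join condition: each purchases row is matched to all customers rows instead of just its own

Fix: Add ON c.customer_id = p.id to the JOIN

Corrected query:
SELECT c.id, p.name, c.amount FROM customers p JOIN purchases c ON c.customer_id = p.id

Result:
id | name  | amount 
---+-------+--------
1  | Bob   | 1344.81
2  | Grace | 1427.52
3  | Alice | 1842.71
4  | Grace | 52.62  
5  | Grace | 1986.42
6  | Grace | 1336.85
7  | Grace | 1066.24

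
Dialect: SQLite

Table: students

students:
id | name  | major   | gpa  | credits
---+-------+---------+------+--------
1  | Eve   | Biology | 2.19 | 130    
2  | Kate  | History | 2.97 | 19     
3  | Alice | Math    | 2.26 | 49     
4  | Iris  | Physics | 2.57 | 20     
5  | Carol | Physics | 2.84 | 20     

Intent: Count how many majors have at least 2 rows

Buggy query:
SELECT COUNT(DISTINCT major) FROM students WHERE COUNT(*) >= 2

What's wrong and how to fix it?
Bug: COUNT(*) cannot appear in WHERE; the per-group count doesn't exist yet

Fix: Group first with HAVING COUNT(*) >= 2, then COUNT the resulting groups

Corrected query:
SELECT COUNT(*) FROM (SELECT major FROM students GROUP BY major HAVING COUNT(*) >= 2)

Result:
COUNT(*)
--------
1       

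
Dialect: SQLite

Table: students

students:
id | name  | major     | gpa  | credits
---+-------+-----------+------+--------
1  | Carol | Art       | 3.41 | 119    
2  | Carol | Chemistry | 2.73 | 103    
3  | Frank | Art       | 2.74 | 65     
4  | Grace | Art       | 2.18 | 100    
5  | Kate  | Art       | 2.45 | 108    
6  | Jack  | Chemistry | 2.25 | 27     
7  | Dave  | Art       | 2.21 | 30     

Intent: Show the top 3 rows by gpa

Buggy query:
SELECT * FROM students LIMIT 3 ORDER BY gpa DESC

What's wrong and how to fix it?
Bug: LIMIT must come after ORDER BY

Fix: Swap the clauses: ORDER BY first, then LIMIT

Corrected query:
SELECT * FROM students ORDER BY gpa DESC LIMIT 3

Result:
id | name  | major     | gpa  | credits
---+-------+-----------+------+--------
1  | Carol | Art       | 3.41 | 119    
3  | Frank | Art       | 2.74 | 65     
2  | Carol | Chemistry | 2.73 | 103    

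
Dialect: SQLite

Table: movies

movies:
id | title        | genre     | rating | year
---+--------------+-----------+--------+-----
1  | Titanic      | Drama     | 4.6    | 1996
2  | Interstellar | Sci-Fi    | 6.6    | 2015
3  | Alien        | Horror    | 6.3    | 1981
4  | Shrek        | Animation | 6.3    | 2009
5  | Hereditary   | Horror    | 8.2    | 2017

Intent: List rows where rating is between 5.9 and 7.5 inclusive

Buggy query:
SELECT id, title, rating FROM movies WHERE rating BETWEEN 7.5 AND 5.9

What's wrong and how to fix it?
Bug: The bounds are reversed; BETWEEN a AND b requires a <= b to match anything

Fix: Swap the bounds so the smaller value comes first

Corrected query:
SELECT id, title, rating FROM movies WHERE rating BETWEEN 5.9 AND 7.5

Result:
id | title        | rating
---+--------------+-------
2  | Interstellar | 6.6   
3  | Alien        | 6.3   
4  | Shrek        | 6.3   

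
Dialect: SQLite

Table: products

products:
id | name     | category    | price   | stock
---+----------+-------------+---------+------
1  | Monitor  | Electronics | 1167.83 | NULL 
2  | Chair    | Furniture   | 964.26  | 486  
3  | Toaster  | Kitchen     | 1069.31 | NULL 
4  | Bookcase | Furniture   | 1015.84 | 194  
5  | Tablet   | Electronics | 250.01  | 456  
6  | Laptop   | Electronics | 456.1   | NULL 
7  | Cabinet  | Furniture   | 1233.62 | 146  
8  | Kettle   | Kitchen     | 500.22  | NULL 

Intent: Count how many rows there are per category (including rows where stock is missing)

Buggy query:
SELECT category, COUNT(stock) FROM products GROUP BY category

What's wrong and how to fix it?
Bug: COUNT(stock) skips NULLs, so groups with missing stock are undercounted

Fix: Replace COUNT(stock) with COUNT(*)

Corrected query:
SELECT category, COUNT(*) FROM products GROUP BY category

Result:
category    | COUNT(*)
------------+---------
Electronics | 3       
Furniture   | 3       
Kitchen     | 2       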